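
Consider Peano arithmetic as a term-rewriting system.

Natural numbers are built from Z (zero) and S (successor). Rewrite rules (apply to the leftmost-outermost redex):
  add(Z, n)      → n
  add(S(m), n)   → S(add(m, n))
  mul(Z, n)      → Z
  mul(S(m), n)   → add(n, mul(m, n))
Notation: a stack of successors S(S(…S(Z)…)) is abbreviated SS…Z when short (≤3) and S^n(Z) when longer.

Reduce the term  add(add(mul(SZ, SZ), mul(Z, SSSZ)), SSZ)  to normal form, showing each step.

Answer: normal form = SSSZ  (in 9 steps)

Derivation:
  start: add(add(mul(SZ, SZ), mul(Z, SSSZ)), SSZ)
  [1] add(add(add(SZ, mul(Z, SZ)), mul(Z, SSSZ)), SSZ)
  [2] add(add(S(add(Z, mul(Z, SZ))), mul(Z, SSSZ)), SSZ)
  [3] add(S(add(add(Z, mul(Z, SZ)), mul(Z, SSSZ))), SSZ)
  [4] S(add(add(add(Z, mul(Z, SZ)), mul(Z, SSSZ)), SSZ))
  [5] S(add(add(mul(Z, SZ), mul(Z, SSSZ)), SSZ))
  [6] S(add(add(Z, mul(Z, SSSZ)), SSZ))
  [7] S(add(mul(Z, SSSZ), SSZ))
  [8] S(add(Z, SSZ))
  [9] SSSZ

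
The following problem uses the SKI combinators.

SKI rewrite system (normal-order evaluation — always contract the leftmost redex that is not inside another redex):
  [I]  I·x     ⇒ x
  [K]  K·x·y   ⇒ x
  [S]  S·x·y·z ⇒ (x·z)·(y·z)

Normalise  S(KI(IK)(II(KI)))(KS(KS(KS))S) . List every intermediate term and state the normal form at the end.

Answer: normal form = S(KI)(SS)  (in 5 steps)

Working:
  start: S(KI(IK)(II(KI)))(KS(KS(KS))S)
  →1  S(I(II(KI)))(KS(KS(KS))S)
  →2  S(II(KI))(KS(KS(KS))S)
  →3  S(I(KI))(KS(KS(KS))S)
  →4  S(KI)(KS(KS(KS))S)
  →5  S(KI)(SS)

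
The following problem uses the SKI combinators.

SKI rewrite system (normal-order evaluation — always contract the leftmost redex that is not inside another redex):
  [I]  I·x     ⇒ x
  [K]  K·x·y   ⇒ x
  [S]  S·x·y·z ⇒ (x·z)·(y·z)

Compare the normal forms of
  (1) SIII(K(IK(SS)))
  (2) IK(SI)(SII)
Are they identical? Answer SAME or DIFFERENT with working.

Answer: DIFFERENT — A ⇓ K(K(SS)), B ⇓ SI

Derivation:
Term A:
  start: SIII(K(IK(SS)))
  step 1: II(II)(K(IK(SS)))
  step 2: I(II)(K(IK(SS)))
  step 3: II(K(IK(SS)))
  step 4: I(K(IK(SS)))
  step 5: K(IK(SS))
  step 6: K(K(SS))

Term B:
  start: IK(SI)(SII)
  step 1: K(SI)(SII)
  step 2: SI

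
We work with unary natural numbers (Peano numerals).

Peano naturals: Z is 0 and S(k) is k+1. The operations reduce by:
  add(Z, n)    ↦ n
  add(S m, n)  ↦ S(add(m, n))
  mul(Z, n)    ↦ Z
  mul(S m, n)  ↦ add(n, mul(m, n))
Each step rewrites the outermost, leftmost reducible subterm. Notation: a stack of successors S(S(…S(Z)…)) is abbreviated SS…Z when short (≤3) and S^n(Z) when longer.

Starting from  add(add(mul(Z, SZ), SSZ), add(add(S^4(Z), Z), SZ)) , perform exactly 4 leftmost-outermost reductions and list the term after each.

  start: add(add(mul(Z, SZ), SSZ), add(add(S^4(Z), Z), SZ))
  step 1: add(add(Z, SSZ), add(add(S^4(Z), Z), SZ))
  step 2: add(SSZ, add(add(S^4(Z), Z), SZ))
  step 3: S(add(SZ, add(add(S^4(Z), Z), SZ)))
  step 4: S(S(add(Z, add(add(S^4(Z), Z), SZ))))

Answer: after 4 steps: S(S(add(Z, add(add(S^4(Z), Z), SZ))))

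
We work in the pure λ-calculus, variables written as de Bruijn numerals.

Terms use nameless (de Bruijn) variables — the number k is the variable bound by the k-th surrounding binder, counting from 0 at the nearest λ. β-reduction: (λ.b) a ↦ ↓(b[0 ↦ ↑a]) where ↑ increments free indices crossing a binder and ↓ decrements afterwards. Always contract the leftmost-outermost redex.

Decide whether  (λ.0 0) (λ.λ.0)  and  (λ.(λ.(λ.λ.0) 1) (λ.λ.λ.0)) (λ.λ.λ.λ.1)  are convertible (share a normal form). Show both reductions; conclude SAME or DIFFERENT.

Term A:
  start: (λ.0 0) (λ.λ.0)
  →1  (λ.λ.0) (λ.λ.0)
  →2  λ.0

Term B:
  start: (λ.(λ.(λ.λ.0) 1) (λ.λ.λ.0)) (λ.λ.λ.λ.1)
  →1  (λ.(λ.λ.0) (λ.λ.λ.λ.1)) (λ.λ.λ.0)
  →2  (λ.λ.0) (λ.λ.λ.λ.1)
  →3  λ.0

Answer: SAME — A ⇓ λ.0, B ⇓ λ.0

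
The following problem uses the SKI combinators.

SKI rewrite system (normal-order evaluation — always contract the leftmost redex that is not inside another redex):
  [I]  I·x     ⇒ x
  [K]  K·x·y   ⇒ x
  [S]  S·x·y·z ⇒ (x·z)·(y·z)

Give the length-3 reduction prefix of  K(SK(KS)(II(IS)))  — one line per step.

Answer: after 3 steps: K(I(IS))

Reduction:
  start: K(SK(KS)(II(IS)))
  step 1: K(K(II(IS))(KS(II(IS))))
  step 2: K(II(IS))
  step 3: K(I(IS))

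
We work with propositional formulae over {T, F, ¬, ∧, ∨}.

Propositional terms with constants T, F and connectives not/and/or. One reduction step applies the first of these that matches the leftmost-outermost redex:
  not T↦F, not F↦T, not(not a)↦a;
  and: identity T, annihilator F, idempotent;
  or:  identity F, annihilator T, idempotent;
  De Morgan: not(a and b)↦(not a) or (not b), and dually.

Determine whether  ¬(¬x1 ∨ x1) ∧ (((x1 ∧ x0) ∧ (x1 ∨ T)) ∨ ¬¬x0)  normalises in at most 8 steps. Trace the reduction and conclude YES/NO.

Answer: YES — reaches normal form (x1 ∧ ¬x1) ∧ ((x1 ∧ x0) ∨ x0) in 5 ≤ 8 steps

Derivation:
  start: ¬(¬x1 ∨ x1) ∧ (((x1 ∧ x0) ∧ (x1 ∨ T)) ∨ ¬¬x0)
  [1] (¬¬x1 ∧ ¬x1) ∧ (((x1 ∧ x0) ∧ (x1 ∨ T)) ∨ ¬¬x0)
  [2] (x1 ∧ ¬x1) ∧ (((x1 ∧ x0) ∧ (x1 ∨ T)) ∨ ¬¬x0)
  [3] (x1 ∧ ¬x1) ∧ (((x1 ∧ x0) ∧ T) ∨ ¬¬x0)
  [4] (x1 ∧ ¬x1) ∧ ((x1 ∧ x0) ∨ ¬¬x0)
  [5] (x1 ∧ ¬x1) ∧ ((x1 ∧ x0) ∨ x0)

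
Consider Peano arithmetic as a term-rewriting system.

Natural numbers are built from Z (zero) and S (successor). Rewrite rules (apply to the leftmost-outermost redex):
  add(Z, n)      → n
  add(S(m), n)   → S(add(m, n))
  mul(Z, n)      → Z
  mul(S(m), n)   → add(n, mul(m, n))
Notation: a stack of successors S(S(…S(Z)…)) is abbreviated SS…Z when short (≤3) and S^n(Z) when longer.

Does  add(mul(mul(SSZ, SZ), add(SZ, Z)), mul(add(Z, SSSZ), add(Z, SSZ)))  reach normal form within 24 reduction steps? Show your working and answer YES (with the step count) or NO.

Answer: NO — after 24 steps the term is S(S(add(SSZ, mul(SSZ, add(Z, SSZ))))), not yet normal

Working:
  start: add(mul(mul(SSZ, SZ), add(SZ, Z)), mul(add(Z, SSSZ), add(Z, SSZ)))
  [1] add(mul(add(SZ, mul(SZ, SZ)), add(SZ, Z)), mul(add(Z, SSSZ), add(Z, SSZ)))
  [2] add(mul(S(add(Z, mul(SZ, SZ))), add(SZ, Z)), mul(add(Z, SSSZ), add(Z, SSZ)))
  [3] add(add(add(SZ, Z), mul(add(Z, mul(SZ, SZ)), add(SZ, Z))), mul(add(Z, SSSZ), add(Z, SSZ)))
  [4] add(add(S(add(Z, Z)), mul(add(Z, mul(SZ, SZ)), add(SZ, Z))), mul(add(Z, SSSZ), add(Z, SSZ)))
  [5] add(S(add(add(Z, Z), mul(add(Z, mul(SZ, SZ)), add(SZ, Z)))), mul(add(Z, SSSZ), add(Z, SSZ)))
  [6] S(add(add(add(Z, Z), mul(add(Z, mul(SZ, SZ)), add(SZ, Z))), mul(add(Z, SSSZ), add(Z, SSZ))))
  [7] S(add(add(Z, mul(add(Z, mul(SZ, SZ)), add(SZ, Z))), mul(add(Z, SSSZ), add(Z, SSZ))))
  [8] S(add(mul(add(Z, mul(SZ, SZ)), add(SZ, Z)), mul(add(Z, SSSZ), add(Z, SSZ))))
  [9] S(add(mul(mul(SZ, SZ), add(SZ, Z)), mul(add(Z, SSSZ), add(Z, SSZ))))
  [10] S(add(mul(add(SZ, mul(Z, SZ)), add(SZ, Z)), mul(add(Z, SSSZ), add(Z, SSZ))))
  [11] S(add(mul(S(add(Z, mul(Z, SZ))), add(SZ, Z)), mul(add(Z, SSSZ), add(Z, SSZ))))
  [12] S(add(add(add(SZ, Z), mul(add(Z, mul(Z, SZ)), add(SZ, Z))), mul(add(Z, SSSZ), add(Z, SSZ))))
  [13] S(add(add(S(add(Z, Z)), mul(add(Z, mul(Z, SZ)), add(SZ, Z))), mul(add(Z, SSSZ), add(Z, SSZ))))
  [14] S(add(S(add(add(Z, Z), mul(add(Z, mul(Z, SZ)), add(SZ, Z)))), mul(add(Z, SSSZ), add(Z, SSZ))))
  [15] S(S(add(add(add(Z, Z), mul(add(Z, mul(Z, SZ)), add(SZ, Z))), mul(add(Z, SSSZ), add(Z, SSZ)))))
  [16] S(S(add(add(Z, mul(add(Z, mul(Z, SZ)), add(SZ, Z))), mul(add(Z, SSSZ), add(Z, SSZ)))))
  [17] S(S(add(mul(add(Z, mul(Z, SZ)), add(SZ, Z)), mul(add(Z, SSSZ), add(Z, SSZ)))))
  [18] S(S(add(mul(mul(Z, SZ), add(SZ, Z)), mul(add(Z, SSSZ), add(Z, SSZ)))))
  [19] S(S(add(mul(Z, add(SZ, Z)), mul(add(Z, SSSZ), add(Z, SSZ)))))
  [20] S(S(add(Z, mul(add(Z, SSSZ), add(Z, SSZ)))))
  [21] S(S(mul(add(Z, SSSZ), add(Z, SSZ))))
  [22] S(S(mul(SSSZ, add(Z, SSZ))))
  [23] S(S(add(add(Z, SSZ), mul(SSZ, add(Z, SSZ)))))
  [24] S(S(add(SSZ, mul(SSZ, add(Z, SSZ)))))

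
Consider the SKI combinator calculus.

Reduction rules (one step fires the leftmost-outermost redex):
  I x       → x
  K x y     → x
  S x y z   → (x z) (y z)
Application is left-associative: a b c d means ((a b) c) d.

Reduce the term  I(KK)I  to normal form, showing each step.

  start: I(KK)I
  [1] KKI
  [2] K

Answer: normal form = K  (in 2 steps)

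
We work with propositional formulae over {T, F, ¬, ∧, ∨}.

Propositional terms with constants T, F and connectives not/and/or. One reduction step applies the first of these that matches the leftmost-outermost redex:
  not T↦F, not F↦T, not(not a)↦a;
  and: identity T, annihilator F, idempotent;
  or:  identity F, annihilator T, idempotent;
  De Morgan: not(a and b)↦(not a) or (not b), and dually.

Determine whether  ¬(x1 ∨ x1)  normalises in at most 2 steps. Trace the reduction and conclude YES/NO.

  start: ¬(x1 ∨ x1)
  →1  ¬x1 ∧ ¬x1
  →2  ¬x1

Answer: YES — reaches normal form ¬x1 in 2 ≤ 2 steps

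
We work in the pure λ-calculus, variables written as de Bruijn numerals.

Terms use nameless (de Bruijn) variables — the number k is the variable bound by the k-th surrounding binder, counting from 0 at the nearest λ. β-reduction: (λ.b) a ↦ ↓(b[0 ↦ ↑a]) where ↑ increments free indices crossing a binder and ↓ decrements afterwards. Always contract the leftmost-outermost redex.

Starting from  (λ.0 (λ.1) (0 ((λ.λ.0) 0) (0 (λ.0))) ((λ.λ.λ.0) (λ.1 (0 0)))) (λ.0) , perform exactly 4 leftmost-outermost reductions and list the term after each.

  start: (λ.0 (λ.1) (0 ((λ.λ.0) 0) (0 (λ.0))) ((λ.λ.λ.0) (λ.1 (0 0)))) (λ.0)
  [1] (λ.0) (λ.λ.0) ((λ.0) ((λ.λ.0) (λ.0)) ((λ.0) (λ.0))) ((λ.λ.λ.0) (λ.(λ.0) (0 0)))
  [2] (λ.λ.0) ((λ.0) ((λ.λ.0) (λ.0)) ((λ.0) (λ.0))) ((λ.λ.λ.0) (λ.(λ.0) (0 0)))
  [3] (λ.0) ((λ.λ.λ.0) (λ.(λ.0) (0 0)))
  [4] (λ.λ.λ.0) (λ.(λ.0) (0 0))

Answer: after 4 steps: (λ.λ.λ.0) (λ.(λ.0) (0 0))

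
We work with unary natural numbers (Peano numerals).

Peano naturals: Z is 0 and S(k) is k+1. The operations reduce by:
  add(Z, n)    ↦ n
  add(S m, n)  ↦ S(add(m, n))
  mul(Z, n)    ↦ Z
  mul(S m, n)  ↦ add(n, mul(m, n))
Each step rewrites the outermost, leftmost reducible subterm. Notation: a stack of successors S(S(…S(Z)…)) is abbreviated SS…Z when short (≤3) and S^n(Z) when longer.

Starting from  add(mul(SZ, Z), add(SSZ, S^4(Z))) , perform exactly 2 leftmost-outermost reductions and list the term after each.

  start: add(mul(SZ, Z), add(SSZ, S^4(Z)))
  [1] add(add(Z, mul(Z, Z)), add(SSZ, S^4(Z)))
  [2] add(mul(Z, Z), add(SSZ, S^4(Z)))

Answer: after 2 steps: add(mul(Z, Z), add(SSZ, S^4(Z)))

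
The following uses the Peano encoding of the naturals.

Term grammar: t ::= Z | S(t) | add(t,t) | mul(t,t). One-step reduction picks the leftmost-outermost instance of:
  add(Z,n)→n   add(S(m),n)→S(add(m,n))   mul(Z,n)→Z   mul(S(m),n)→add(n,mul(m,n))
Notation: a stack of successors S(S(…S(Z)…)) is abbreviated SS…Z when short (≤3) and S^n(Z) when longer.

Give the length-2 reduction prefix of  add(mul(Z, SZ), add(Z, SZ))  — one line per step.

  start: add(mul(Z, SZ), add(Z, SZ))
  [1] add(Z, add(Z, SZ))
  [2] add(Z, SZ)

Answer: after 2 steps: add(Z, SZ)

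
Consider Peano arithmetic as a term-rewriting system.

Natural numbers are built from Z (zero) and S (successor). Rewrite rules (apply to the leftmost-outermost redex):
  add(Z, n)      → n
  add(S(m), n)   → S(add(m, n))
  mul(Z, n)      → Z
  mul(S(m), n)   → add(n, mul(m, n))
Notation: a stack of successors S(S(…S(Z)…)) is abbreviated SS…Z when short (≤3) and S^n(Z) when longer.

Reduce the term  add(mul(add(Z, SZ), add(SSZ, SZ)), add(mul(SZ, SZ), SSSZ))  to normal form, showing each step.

  start: add(mul(add(Z, SZ), add(SSZ, SZ)), add(mul(SZ, SZ), SSSZ))
  [1] add(mul(SZ, add(SSZ, SZ)), add(mul(SZ, SZ), SSSZ))
  [2] add(add(add(SSZ, SZ), mul(Z, add(SSZ, SZ))), add(mul(SZ, SZ), SSSZ))
  [3] add(add(S(add(SZ, SZ)), mul(Z, add(SSZ, SZ))), add(mul(SZ, SZ), SSSZ))
  [4] add(S(add(add(SZ, SZ), mul(Z, add(SSZ, SZ)))), add(mul(SZ, SZ), SSSZ))
  [5] S(add(add(add(SZ, SZ), mul(Z, add(SSZ, SZ))), add(mul(SZ, SZ), SSSZ)))
  [6] S(add(add(S(add(Z, SZ)), mul(Z, add(SSZ, SZ))), add(mul(SZ, SZ), SSSZ)))
  [7] S(add(S(add(add(Z, SZ), mul(Z, add(SSZ, SZ)))), add(mul(SZ, SZ), SSSZ)))
  [8] S(S(add(add(add(Z, SZ), mul(Z, add(SSZ, SZ))), add(mul(SZ, SZ), SSSZ))))
  [9] S(S(add(add(SZ, mul(Z, add(SSZ, SZ))), add(mul(SZ, SZ), SSSZ))))
  [10] S(S(add(S(add(Z, mul(Z, add(SSZ, SZ)))), add(mul(SZ, SZ), SSSZ))))
  [11] S(S(S(add(add(Z, mul(Z, add(SSZ, SZ))), add(mul(SZ, SZ), SSSZ)))))
  [12] S(S(S(add(mul(Z, add(SSZ, SZ)), add(mul(SZ, SZ), SSSZ)))))
  [13] S(S(S(add(Z, add(mul(SZ, SZ), SSSZ)))))
  [14] S(S(S(add(mul(SZ, SZ), SSSZ))))
  [15] S(S(S(add(add(SZ, mul(Z, SZ)), SSSZ))))
  [16] S(S(S(add(S(add(Z, mul(Z, SZ))), SSSZ))))
  [17] S(S(S(S(add(add(Z, mul(Z, SZ)), SSSZ)))))
  [18] S(S(S(S(add(mul(Z, SZ), SSSZ)))))
  [19] S(S(S(S(add(Z, SSSZ)))))
  [20] S^7(Z)

Answer: normal form = S^7(Z)  (in 20 steps)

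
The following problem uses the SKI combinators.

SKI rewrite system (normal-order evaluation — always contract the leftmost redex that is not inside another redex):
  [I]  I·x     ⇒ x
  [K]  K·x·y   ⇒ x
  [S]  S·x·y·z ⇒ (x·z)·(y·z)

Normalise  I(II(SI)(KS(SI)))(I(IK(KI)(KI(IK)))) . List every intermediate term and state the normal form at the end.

  start: I(II(SI)(KS(SI)))(I(IK(KI)(KI(IK))))
  [1] II(SI)(KS(SI))(I(IK(KI)(KI(IK))))
  [2] I(SI)(KS(SI))(I(IK(KI)(KI(IK))))
  [3] SI(KS(SI))(I(IK(KI)(KI(IK))))
  [4] I(I(IK(KI)(KI(IK))))(KS(SI)(I(IK(KI)(KI(IK)))))
  [5] I(IK(KI)(KI(IK)))(KS(SI)(I(IK(KI)(KI(IK)))))
  [6] IK(KI)(KI(IK))(KS(SI)(I(IK(KI)(KI(IK)))))
  [7] K(KI)(KI(IK))(KS(SI)(I(IK(KI)(KI(IK)))))
  [8] KI(KS(SI)(I(IK(KI)(KI(IK)))))
  [9] I

Answer: normal form = I  (in 9 steps)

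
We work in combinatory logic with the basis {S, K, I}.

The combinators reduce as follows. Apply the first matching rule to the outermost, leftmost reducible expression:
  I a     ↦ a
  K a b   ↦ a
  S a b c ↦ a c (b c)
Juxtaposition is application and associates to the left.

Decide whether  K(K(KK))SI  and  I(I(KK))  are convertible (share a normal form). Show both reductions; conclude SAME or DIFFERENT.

Term A:
  start: K(K(KK))SI
  [1] K(KK)I
  [2] KK

Term B:
  start: I(I(KK))
  [1] I(KK)
  [2] KK

Answer: SAME — A ⇓ KK, B ⇓ KK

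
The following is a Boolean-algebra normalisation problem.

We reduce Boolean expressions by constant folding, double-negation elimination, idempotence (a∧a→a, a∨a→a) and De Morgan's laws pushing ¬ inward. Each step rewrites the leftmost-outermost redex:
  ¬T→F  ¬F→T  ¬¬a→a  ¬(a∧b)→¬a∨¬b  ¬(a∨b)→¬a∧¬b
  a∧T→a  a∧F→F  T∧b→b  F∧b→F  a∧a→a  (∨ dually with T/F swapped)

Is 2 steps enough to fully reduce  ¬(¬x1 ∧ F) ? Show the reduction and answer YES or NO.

  start: ¬(¬x1 ∧ F)
  →1  ¬¬x1 ∨ ¬F
  →2  x1 ∨ ¬F

Answer: NO — after 2 steps the term is x1 ∨ ¬F, not yet normal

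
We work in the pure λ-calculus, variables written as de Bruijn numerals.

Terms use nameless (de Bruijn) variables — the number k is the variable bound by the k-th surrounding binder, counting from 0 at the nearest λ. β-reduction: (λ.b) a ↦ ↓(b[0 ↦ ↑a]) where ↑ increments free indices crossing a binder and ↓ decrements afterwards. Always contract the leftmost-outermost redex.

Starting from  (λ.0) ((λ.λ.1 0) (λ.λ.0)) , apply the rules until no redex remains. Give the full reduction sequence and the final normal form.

  start: (λ.0) ((λ.λ.1 0) (λ.λ.0))
  →1  (λ.λ.1 0) (λ.λ.0)
  →2  λ.(λ.λ.0) 0
  →3  λ.λ.0

Answer: normal form = λ.λ.0  (in 3 steps)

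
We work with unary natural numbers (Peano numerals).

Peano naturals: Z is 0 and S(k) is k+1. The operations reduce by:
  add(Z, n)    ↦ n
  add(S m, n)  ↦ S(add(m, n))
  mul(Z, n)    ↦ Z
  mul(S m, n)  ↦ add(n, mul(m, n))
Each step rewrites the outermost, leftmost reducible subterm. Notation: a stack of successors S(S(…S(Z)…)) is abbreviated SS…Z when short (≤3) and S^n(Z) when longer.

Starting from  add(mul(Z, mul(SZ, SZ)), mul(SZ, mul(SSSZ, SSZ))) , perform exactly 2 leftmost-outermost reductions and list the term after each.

  start: add(mul(Z, mul(SZ, SZ)), mul(SZ, mul(SSSZ, SSZ)))
  →1  add(Z, mul(SZ, mul(SSSZ, SSZ)))
  →2  mul(SZ, mul(SSSZ, SSZ))

Answer: after 2 steps: mul(SZ, mul(SSSZ, SSZ))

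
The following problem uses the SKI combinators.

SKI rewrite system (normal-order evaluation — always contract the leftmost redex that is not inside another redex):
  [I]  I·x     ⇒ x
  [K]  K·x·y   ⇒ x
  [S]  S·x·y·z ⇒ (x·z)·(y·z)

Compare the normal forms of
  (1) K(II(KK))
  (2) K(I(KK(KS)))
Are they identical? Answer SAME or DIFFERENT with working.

Answer: DIFFERENT — A ⇓ K(KK), B ⇓ KK

Working:
Term A:
  start: K(II(KK))
  [1] K(I(KK))
  [2] K(KK)

Term B:
  start: K(I(KK(KS)))
  [1] K(KK(KS))
  [2] KK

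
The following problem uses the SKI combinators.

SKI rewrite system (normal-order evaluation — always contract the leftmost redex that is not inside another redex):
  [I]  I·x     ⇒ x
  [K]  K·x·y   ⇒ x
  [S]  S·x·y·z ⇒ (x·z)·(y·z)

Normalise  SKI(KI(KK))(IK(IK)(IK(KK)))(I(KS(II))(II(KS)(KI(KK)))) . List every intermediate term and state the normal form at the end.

Answer: normal form = K(SS)  (in 12 steps)

Derivation:
  start: SKI(KI(KK))(IK(IK)(IK(KK)))(I(KS(II))(II(KS)(KI(KK))))
  step 1: K(KI(KK))(I(KI(KK)))(IK(IK)(IK(KK)))(I(KS(II))(II(KS)(KI(KK))))
  step 2: KI(KK)(IK(IK)(IK(KK)))(I(KS(II))(II(KS)(KI(KK))))
  step 3: I(IK(IK)(IK(KK)))(I(KS(II))(II(KS)(KI(KK))))
  step 4: IK(IK)(IK(KK))(I(KS(II))(II(KS)(KI(KK))))
  step 5: K(IK)(IK(KK))(I(KS(II))(II(KS)(KI(KK))))
  step 6: IK(I(KS(II))(II(KS)(KI(KK))))
  step 7: K(I(KS(II))(II(KS)(KI(KK))))
  step 8: K(KS(II)(II(KS)(KI(KK))))
  step 9: K(S(II(KS)(KI(KK))))
  step 10: K(S(I(KS)(KI(KK))))
  step 11: K(S(KS(KI(KK))))
  step 12: K(SS)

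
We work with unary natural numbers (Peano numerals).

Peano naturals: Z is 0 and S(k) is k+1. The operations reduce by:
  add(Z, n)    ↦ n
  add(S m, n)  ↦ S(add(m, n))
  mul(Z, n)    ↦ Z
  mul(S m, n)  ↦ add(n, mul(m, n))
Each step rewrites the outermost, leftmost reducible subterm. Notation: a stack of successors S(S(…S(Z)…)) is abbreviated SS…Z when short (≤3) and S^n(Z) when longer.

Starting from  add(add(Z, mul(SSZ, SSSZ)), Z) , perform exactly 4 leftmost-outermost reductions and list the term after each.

Answer: after 4 steps: S(add(add(SSZ, mul(SZ, SSSZ)), Z))

Derivation:
  start: add(add(Z, mul(SSZ, SSSZ)), Z)
  →1  add(mul(SSZ, SSSZ), Z)
  →2  add(add(SSSZ, mul(SZ, SSSZ)), Z)
  →3  add(S(add(SSZ, mul(SZ, SSSZ))), Z)
  →4  S(add(add(SSZ, mul(SZ, SSSZ)), Z))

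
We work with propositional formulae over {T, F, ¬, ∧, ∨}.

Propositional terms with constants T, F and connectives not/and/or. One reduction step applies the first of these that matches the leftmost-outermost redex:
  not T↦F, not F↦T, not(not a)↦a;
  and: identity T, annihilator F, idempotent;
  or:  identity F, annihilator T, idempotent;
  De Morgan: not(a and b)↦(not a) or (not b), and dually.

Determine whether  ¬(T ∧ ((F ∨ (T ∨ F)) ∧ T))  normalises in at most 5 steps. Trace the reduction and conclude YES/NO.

Answer: NO — after 5 steps the term is (¬F ∧ ¬(T ∨ F)) ∨ ¬T, not yet normal

Reduction:
  start: ¬(T ∧ ((F ∨ (T ∨ F)) ∧ T))
  [1] ¬T ∨ ¬((F ∨ (T ∨ F)) ∧ T)
  [2] F ∨ ¬((F ∨ (T ∨ F)) ∧ T)
  [3] ¬((F ∨ (T ∨ F)) ∧ T)
  [4] ¬(F ∨ (T ∨ F)) ∨ ¬T
  [5] (¬F ∧ ¬(T ∨ F)) ∨ ¬T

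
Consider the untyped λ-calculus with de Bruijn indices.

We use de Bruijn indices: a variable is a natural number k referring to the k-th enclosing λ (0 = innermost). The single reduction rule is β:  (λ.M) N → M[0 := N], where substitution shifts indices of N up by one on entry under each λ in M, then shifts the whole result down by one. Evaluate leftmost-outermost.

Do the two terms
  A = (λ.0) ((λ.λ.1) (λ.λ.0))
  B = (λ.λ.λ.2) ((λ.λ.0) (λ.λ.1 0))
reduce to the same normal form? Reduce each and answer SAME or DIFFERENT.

Term A:
  start: (λ.0) ((λ.λ.1) (λ.λ.0))
  →1  (λ.λ.1) (λ.λ.0)
  →2  λ.λ.λ.0

Term B:
  start: (λ.λ.λ.2) ((λ.λ.0) (λ.λ.1 0))
  →1  λ.λ.(λ.λ.0) (λ.λ.1 0)
  →2  λ.λ.λ.0

Answer: SAME — A ⇓ λ.λ.λ.0, B ⇓ λ.λ.λ.0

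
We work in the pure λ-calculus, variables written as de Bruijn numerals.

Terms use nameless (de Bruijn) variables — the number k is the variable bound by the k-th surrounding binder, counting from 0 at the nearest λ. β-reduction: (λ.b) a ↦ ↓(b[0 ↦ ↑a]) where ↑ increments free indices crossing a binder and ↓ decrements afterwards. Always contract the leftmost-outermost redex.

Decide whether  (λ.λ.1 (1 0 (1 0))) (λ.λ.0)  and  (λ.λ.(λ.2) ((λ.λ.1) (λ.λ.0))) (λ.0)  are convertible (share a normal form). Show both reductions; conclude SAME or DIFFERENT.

Term A:
  start: (λ.λ.1 (1 0 (1 0))) (λ.λ.0)
  [1] λ.(λ.λ.0) ((λ.λ.0) 0 ((λ.λ.0) 0))
  [2] λ.λ.0

Term B:
  start: (λ.λ.(λ.2) ((λ.λ.1) (λ.λ.0))) (λ.0)
  [1] λ.(λ.λ.0) ((λ.λ.1) (λ.λ.0))
  [2] λ.λ.0

Answer: SAME — A ⇓ λ.λ.0, B ⇓ λ.λ.0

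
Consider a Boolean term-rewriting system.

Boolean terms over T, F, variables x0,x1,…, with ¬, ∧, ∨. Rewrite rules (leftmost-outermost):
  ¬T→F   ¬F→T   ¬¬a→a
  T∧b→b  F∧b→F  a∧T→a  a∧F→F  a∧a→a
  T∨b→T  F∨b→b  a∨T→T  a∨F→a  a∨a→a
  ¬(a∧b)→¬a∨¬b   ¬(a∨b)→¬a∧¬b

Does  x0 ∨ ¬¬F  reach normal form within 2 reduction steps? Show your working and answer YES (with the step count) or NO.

  start: x0 ∨ ¬¬F
  step 1: x0 ∨ F
  step 2: x0

Answer: YES — reaches normal form x0 in 2 ≤ 2 steps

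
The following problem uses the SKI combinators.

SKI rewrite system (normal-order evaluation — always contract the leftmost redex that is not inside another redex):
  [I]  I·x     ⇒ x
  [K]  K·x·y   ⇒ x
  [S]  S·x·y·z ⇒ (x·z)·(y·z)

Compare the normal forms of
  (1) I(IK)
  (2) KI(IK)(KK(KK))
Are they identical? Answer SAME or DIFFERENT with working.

Term A:
  start: I(IK)
  step 1: IK
  step 2: K

Term B:
  start: KI(IK)(KK(KK))
  step 1: I(KK(KK))
  step 2: KK(KK)
  step 3: K

Answer: SAME — A ⇓ K, B ⇓ K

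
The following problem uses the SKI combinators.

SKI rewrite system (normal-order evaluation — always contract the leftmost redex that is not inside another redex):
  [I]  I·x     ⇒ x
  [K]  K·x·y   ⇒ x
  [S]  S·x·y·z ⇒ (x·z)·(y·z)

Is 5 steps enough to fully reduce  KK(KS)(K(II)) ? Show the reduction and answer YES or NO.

Answer: YES — reaches normal form K(KI) in 2 ≤ 5 steps

Derivation:
  start: KK(KS)(K(II))
  step 1: K(K(II))
  step 2: K(KI)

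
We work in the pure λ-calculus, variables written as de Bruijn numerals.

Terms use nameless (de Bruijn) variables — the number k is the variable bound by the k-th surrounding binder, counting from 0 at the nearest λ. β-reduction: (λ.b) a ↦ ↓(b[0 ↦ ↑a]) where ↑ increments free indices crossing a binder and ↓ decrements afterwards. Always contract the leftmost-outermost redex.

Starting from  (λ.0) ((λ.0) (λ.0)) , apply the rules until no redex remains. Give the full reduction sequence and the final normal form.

  start: (λ.0) ((λ.0) (λ.0))
  →1  (λ.0) (λ.0)
  →2  λ.0

Answer: normal form = λ.0  (in 2 steps)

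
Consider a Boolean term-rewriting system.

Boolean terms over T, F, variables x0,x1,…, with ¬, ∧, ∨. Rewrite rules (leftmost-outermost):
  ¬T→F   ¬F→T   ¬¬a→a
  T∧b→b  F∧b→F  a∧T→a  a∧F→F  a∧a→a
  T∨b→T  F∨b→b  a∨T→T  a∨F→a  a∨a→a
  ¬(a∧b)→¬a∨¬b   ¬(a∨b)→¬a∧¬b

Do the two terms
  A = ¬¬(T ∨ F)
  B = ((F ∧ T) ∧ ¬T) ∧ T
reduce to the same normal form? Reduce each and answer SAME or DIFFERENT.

Term A:
  start: ¬¬(T ∨ F)
  [1] T ∨ F
  [2] T

Term B:
  start: ((F ∧ T) ∧ ¬T) ∧ T
  [1] (F ∧ T) ∧ ¬T
  [2] F ∧ ¬T
  [3] F

Answer: DIFFERENT — A ⇓ T, B ⇓ F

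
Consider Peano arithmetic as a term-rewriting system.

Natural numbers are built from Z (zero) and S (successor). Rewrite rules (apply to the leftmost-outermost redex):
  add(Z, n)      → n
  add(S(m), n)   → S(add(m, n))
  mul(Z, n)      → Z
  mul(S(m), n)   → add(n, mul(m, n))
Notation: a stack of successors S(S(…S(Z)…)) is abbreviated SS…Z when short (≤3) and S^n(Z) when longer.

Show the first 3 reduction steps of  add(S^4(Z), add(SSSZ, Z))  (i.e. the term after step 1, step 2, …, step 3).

Answer: after 3 steps: S(S(S(add(SZ, add(SSSZ, Z)))))

Working:
  start: add(S^4(Z), add(SSSZ, Z))
  step 1: S(add(SSSZ, add(SSSZ, Z)))
  step 2: S(S(add(SSZ, add(SSSZ, Z))))
  step 3: S(S(S(add(SZ, add(SSSZ, Z)))))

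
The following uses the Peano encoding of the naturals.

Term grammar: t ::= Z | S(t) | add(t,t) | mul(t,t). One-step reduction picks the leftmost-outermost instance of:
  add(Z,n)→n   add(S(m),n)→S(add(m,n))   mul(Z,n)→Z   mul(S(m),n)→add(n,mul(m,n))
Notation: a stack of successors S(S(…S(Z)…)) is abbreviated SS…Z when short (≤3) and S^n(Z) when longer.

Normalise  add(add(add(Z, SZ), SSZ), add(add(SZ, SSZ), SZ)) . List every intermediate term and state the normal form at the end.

  start: add(add(add(Z, SZ), SSZ), add(add(SZ, SSZ), SZ))
  step 1: add(add(SZ, SSZ), add(add(SZ, SSZ), SZ))
  step 2: add(S(add(Z, SSZ)), add(add(SZ, SSZ), SZ))
  step 3: S(add(add(Z, SSZ), add(add(SZ, SSZ), SZ)))
  step 4: S(add(SSZ, add(add(SZ, SSZ), SZ)))
  step 5: S(S(add(SZ, add(add(SZ, SSZ), SZ))))
  step 6: S(S(S(add(Z, add(add(SZ, SSZ), SZ)))))
  step 7: S(S(S(add(add(SZ, SSZ), SZ))))
  step 8: S(S(S(add(S(add(Z, SSZ)), SZ))))
  step 9: S(S(S(S(add(add(Z, SSZ), SZ)))))
  step 10: S(S(S(S(add(SSZ, SZ)))))
  step 11: S(S(S(S(S(add(SZ, SZ))))))
  step 12: S(S(S(S(S(S(add(Z, SZ)))))))
  step 13: S^7(Z)

Answer: normal form = S^7(Z)  (in 13 steps)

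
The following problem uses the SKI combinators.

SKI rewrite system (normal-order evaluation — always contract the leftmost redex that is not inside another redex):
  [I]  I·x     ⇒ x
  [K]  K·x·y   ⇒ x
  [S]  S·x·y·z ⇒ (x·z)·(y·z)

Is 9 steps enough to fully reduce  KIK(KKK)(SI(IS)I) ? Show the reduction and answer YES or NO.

Answer: YES — reaches normal form K(SI) in 7 ≤ 9 steps

Derivation:
  start: KIK(KKK)(SI(IS)I)
  step 1: I(KKK)(SI(IS)I)
  step 2: KKK(SI(IS)I)
  step 3: K(SI(IS)I)
  step 4: K(II(ISI))
  step 5: K(I(ISI))
  step 6: K(ISI)
  step 7: K(SI)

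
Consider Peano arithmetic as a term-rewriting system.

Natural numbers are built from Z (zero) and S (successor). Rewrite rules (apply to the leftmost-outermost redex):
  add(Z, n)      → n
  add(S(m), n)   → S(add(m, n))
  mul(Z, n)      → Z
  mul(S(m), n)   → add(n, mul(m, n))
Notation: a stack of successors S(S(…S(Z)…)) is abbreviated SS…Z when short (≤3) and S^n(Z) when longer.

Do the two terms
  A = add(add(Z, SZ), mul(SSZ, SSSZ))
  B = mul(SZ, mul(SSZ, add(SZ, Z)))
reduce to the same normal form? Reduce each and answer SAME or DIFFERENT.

Term A:
  start: add(add(Z, SZ), mul(SSZ, SSSZ))
  [1] add(SZ, mul(SSZ, SSSZ))
  [2] S(add(Z, mul(SSZ, SSSZ)))
  [3] S(mul(SSZ, SSSZ))
  [4] S(add(SSSZ, mul(SZ, SSSZ)))
  [5] S(S(add(SSZ, mul(SZ, SSSZ))))
  [6] S(S(S(add(SZ, mul(SZ, SSSZ)))))
  [7] S(S(S(S(add(Z, mul(SZ, SSSZ))))))
  [8] S(S(S(S(mul(SZ, SSSZ)))))
  [9] S(S(S(S(add(SSSZ, mul(Z, SSSZ))))))
  [10] S(S(S(S(S(add(SSZ, mul(Z, SSSZ)))))))
  [11] S(S(S(S(S(S(add(SZ, mul(Z, SSSZ))))))))
  [12] S(S(S(S(S(S(S(add(Z, mul(Z, SSSZ)))))))))
  [13] S(S(S(S(S(S(S(mul(Z, SSSZ))))))))
  [14] S^7(Z)

Term B:
  start: mul(SZ, mul(SSZ, add(SZ, Z)))
  [1] add(mul(SSZ, add(SZ, Z)), mul(Z, mul(SSZ, add(SZ, Z))))
  [2] add(add(add(SZ, Z), mul(SZ, add(SZ, Z))), mul(Z, mul(SSZ, add(SZ, Z))))
  [3] add(add(S(add(Z, Z)), mul(SZ, add(SZ, Z))), mul(Z, mul(SSZ, add(SZ, Z))))
  [4] add(S(add(add(Z, Z), mul(SZ, add(SZ, Z)))), mul(Z, mul(SSZ, add(SZ, Z))))
  [5] S(add(add(add(Z, Z), mul(SZ, add(SZ, Z))), mul(Z, mul(SSZ, add(SZ, Z)))))
  [6] S(add(add(Z, mul(SZ, add(SZ, Z))), mul(Z, mul(SSZ, add(SZ, Z)))))
  [7] S(add(mul(SZ, add(SZ, Z)), mul(Z, mul(SSZ, add(SZ, Z)))))
  [8] S(add(add(add(SZ, Z), mul(Z, add(SZ, Z))), mul(Z, mul(SSZ, add(SZ, Z)))))
  [9] S(add(add(S(add(Z, Z)), mul(Z, add(SZ, Z))), mul(Z, mul(SSZ, add(SZ, Z)))))
  [10] S(add(S(add(add(Z, Z), mul(Z, add(SZ, Z)))), mul(Z, mul(SSZ, add(SZ, Z)))))
  [11] S(S(add(add(add(Z, Z), mul(Z, add(SZ, Z))), mul(Z, mul(SSZ, add(SZ, Z))))))
  [12] S(S(add(add(Z, mul(Z, add(SZ, Z))), mul(Z, mul(SSZ, add(SZ, Z))))))
  [13] S(S(add(mul(Z, add(SZ, Z)), mul(Z, mul(SSZ, add(SZ, Z))))))
  [14] S(S(add(Z, mul(Z, mul(SSZ, add(SZ, Z))))))
  [15] S(S(mul(Z, mul(SSZ, add(SZ, Z)))))
  [16] SSZ

Answer: DIFFERENT — A ⇓ S^7(Z), B ⇓ SSZ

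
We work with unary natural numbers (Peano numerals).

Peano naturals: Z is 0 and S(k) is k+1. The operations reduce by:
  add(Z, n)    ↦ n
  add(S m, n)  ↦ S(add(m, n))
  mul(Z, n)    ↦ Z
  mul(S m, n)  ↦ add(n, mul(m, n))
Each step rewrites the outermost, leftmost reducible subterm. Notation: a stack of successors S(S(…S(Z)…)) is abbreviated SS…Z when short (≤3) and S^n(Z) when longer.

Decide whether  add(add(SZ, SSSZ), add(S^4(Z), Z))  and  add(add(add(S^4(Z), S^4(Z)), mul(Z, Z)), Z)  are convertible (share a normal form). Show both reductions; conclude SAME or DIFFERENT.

Term A:
  start: add(add(SZ, SSSZ), add(S^4(Z), Z))
  →1  add(S(add(Z, SSSZ)), add(S^4(Z), Z))
  →2  S(add(add(Z, SSSZ), add(S^4(Z), Z)))
  →3  S(add(SSSZ, add(S^4(Z), Z)))
  →4  S(S(add(SSZ, add(S^4(Z), Z))))
  →5  S(S(S(add(SZ, add(S^4(Z), Z)))))
  →6  S(S(S(S(add(Z, add(S^4(Z), Z))))))
  →7  S(S(S(S(add(S^4(Z), Z)))))
  →8  S(S(S(S(S(add(SSSZ, Z))))))
  →9  S(S(S(S(S(S(add(SSZ, Z)))))))
  →10  S(S(S(S(S(S(S(add(SZ, Z))))))))
  →11  S(S(S(S(S(S(S(S(add(Z, Z)))))))))
  →12  S^8(Z)

Term B:
  start: add(add(add(S^4(Z), S^4(Z)), mul(Z, Z)), Z)
  →1  add(add(S(add(SSSZ, S^4(Z))), mul(Z, Z)), Z)
  →2  add(S(add(add(SSSZ, S^4(Z)), mul(Z, Z))), Z)
  →3  S(add(add(add(SSSZ, S^4(Z)), mul(Z, Z)), Z))
  →4  S(add(add(S(add(SSZ, S^4(Z))), mul(Z, Z)), Z))
  →5  S(add(S(add(add(SSZ, S^4(Z)), mul(Z, Z))), Z))
  →6  S(S(add(add(add(SSZ, S^4(Z)), mul(Z, Z)), Z)))
  →7  S(S(add(add(S(add(SZ, S^4(Z))), mul(Z, Z)), Z)))
  →8  S(S(add(S(add(add(SZ, S^4(Z)), mul(Z, Z))), Z)))
  →9  S(S(S(add(add(add(SZ, S^4(Z)), mul(Z, Z)), Z))))
  →10  S(S(S(add(add(S(add(Z, S^4(Z))), mul(Z, Z)), Z))))
  →11  S(S(S(add(S(add(add(Z, S^4(Z)), mul(Z, Z))), Z))))
  →12  S(S(S(S(add(add(add(Z, S^4(Z)), mul(Z, Z)), Z)))))
  →13  S(S(S(S(add(add(S^4(Z), mul(Z, Z)), Z)))))
  →14  S(S(S(S(add(S(add(SSSZ, mul(Z, Z))), Z)))))
  →15  S(S(S(S(S(add(add(SSSZ, mul(Z, Z)), Z))))))
  →16  S(S(S(S(S(add(S(add(SSZ, mul(Z, Z))), Z))))))
  →17  S(S(S(S(S(S(add(add(SSZ, mul(Z, Z)), Z)))))))
  →18  S(S(S(S(S(S(add(S(add(SZ, mul(Z, Z))), Z)))))))
  →19  S(S(S(S(S(S(S(add(add(SZ, mul(Z, Z)), Z))))))))
  →20  S(S(S(S(S(S(S(add(S(add(Z, mul(Z, Z))), Z))))))))
  →21  S(S(S(S(S(S(S(S(add(add(Z, mul(Z, Z)), Z)))))))))
  →22  S(S(S(S(S(S(S(S(add(mul(Z, Z), Z)))))))))
  →23  S(S(S(S(S(S(S(S(add(Z, Z)))))))))
  →24  S^8(Z)

Answer: SAME — A ⇓ S^8(Z), B ⇓ S^8(Z)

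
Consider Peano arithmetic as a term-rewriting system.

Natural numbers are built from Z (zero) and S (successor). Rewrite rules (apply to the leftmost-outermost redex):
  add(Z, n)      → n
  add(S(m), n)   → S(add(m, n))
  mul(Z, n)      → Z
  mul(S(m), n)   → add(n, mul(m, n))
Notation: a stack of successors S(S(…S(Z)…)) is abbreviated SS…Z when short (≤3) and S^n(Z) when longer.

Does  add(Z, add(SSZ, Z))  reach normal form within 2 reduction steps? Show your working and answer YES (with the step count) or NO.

Answer: NO — after 2 steps the term is S(add(SZ, Z)), not yet normal

Derivation:
  start: add(Z, add(SSZ, Z))
  [1] add(SSZ, Z)
  [2] S(add(SZ, Z))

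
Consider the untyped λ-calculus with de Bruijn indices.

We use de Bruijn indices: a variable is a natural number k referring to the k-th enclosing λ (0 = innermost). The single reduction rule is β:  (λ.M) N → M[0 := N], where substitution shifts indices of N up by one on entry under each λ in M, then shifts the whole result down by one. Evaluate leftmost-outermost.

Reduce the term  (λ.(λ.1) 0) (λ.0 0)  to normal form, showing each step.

  start: (λ.(λ.1) 0) (λ.0 0)
  step 1: (λ.λ.0 0) (λ.0 0)
  step 2: λ.0 0

Answer: normal form = λ.0 0  (in 2 steps)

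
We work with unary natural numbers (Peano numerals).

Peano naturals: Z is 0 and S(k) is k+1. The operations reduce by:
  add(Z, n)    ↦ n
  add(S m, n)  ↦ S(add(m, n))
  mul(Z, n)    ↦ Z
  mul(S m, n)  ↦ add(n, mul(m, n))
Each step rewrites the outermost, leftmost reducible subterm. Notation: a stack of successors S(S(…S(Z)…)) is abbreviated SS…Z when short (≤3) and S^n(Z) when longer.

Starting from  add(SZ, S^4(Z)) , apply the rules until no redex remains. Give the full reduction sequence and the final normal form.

  start: add(SZ, S^4(Z))
  →1  S(add(Z, S^4(Z)))
  →2  S^5(Z)

Answer: normal form = S^5(Z)  (in 2 steps)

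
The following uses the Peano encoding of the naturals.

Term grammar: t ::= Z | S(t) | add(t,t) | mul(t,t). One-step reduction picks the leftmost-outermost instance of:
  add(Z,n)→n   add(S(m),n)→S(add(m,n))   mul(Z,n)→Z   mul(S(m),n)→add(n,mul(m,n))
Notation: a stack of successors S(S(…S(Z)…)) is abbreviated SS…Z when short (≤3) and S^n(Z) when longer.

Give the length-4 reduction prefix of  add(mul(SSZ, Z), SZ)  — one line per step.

  start: add(mul(SSZ, Z), SZ)
  step 1: add(add(Z, mul(SZ, Z)), SZ)
  step 2: add(mul(SZ, Z), SZ)
  step 3: add(add(Z, mul(Z, Z)), SZ)
  step 4: add(mul(Z, Z), SZ)

Answer: after 4 steps: add(mul(Z, Z), SZ)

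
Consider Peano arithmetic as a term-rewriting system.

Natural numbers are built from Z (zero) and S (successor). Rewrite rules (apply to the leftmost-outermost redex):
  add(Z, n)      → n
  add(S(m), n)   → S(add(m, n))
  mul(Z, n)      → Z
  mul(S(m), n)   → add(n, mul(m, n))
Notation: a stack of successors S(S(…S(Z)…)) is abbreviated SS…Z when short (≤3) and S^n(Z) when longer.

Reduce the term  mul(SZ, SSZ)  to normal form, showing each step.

Answer: normal form = SSZ  (in 5 steps)

Working:
  start: mul(SZ, SSZ)
  [1] add(SSZ, mul(Z, SSZ))
  [2] S(add(SZ, mul(Z, SSZ)))
  [3] S(S(add(Z, mul(Z, SSZ))))
  [4] S(S(mul(Z, SSZ)))
  [5] SSZ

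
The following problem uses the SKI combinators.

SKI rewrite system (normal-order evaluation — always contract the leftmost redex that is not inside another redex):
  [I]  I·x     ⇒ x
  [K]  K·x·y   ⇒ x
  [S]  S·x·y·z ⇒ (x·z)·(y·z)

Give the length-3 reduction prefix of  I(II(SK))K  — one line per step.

Answer: after 3 steps: SKK

Working:
  start: I(II(SK))K
  step 1: II(SK)K
  step 2: I(SK)K
  step 3: SKK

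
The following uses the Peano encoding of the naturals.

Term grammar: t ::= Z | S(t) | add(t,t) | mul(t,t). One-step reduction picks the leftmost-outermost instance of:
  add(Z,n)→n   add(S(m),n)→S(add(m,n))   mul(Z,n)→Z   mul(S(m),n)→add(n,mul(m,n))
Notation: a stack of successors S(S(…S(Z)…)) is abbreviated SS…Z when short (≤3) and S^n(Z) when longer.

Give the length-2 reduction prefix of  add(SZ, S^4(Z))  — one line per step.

  start: add(SZ, S^4(Z))
  step 1: S(add(Z, S^4(Z)))
  step 2: S^5(Z)

Answer: after 2 steps: S^5(Z)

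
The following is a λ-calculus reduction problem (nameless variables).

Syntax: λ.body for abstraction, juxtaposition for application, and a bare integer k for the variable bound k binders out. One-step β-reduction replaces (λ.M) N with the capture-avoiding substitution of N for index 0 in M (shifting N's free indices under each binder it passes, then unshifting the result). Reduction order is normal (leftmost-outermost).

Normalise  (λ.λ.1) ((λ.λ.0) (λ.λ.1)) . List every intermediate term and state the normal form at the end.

  start: (λ.λ.1) ((λ.λ.0) (λ.λ.1))
  [1] λ.(λ.λ.0) (λ.λ.1)
  [2] λ.λ.0

Answer: normal form = λ.λ.0  (in 2 steps)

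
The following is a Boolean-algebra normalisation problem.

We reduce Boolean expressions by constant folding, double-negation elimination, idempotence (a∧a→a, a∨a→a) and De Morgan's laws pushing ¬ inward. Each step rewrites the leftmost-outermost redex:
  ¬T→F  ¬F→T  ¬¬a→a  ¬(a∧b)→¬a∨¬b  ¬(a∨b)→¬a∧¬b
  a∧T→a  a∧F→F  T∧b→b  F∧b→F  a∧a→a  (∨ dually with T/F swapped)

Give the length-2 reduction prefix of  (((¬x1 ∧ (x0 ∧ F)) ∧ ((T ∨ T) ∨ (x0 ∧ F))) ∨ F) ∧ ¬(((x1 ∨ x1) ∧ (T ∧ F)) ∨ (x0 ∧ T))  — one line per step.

Answer: after 2 steps: ((¬x1 ∧ F) ∧ ((T ∨ T) ∨ (x0 ∧ F))) ∧ ¬(((x1 ∨ x1) ∧ (T ∧ F)) ∨ (x0 ∧ T))

Derivation:
  start: (((¬x1 ∧ (x0 ∧ F)) ∧ ((T ∨ T) ∨ (x0 ∧ F))) ∨ F) ∧ ¬(((x1 ∨ x1) ∧ (T ∧ F)) ∨ (x0 ∧ T))
  step 1: ((¬x1 ∧ (x0 ∧ F)) ∧ ((T ∨ T) ∨ (x0 ∧ F))) ∧ ¬(((x1 ∨ x1) ∧ (T ∧ F)) ∨ (x0 ∧ T))
  step 2: ((¬x1 ∧ F) ∧ ((T ∨ T) ∨ (x0 ∧ F))) ∧ ¬(((x1 ∨ x1) ∧ (T ∧ F)) ∨ (x0 ∧ T))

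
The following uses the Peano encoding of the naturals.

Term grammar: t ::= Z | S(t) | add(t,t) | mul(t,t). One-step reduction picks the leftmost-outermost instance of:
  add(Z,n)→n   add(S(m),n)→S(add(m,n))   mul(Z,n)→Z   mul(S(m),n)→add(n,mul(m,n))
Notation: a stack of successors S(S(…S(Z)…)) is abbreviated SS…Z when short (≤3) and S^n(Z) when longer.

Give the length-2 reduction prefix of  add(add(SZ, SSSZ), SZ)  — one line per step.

Answer: after 2 steps: S(add(add(Z, SSSZ), SZ))

Derivation:
  start: add(add(SZ, SSSZ), SZ)
  →1  add(S(add(Z, SSSZ)), SZ)
  →2  S(add(add(Z, SSSZ), SZ))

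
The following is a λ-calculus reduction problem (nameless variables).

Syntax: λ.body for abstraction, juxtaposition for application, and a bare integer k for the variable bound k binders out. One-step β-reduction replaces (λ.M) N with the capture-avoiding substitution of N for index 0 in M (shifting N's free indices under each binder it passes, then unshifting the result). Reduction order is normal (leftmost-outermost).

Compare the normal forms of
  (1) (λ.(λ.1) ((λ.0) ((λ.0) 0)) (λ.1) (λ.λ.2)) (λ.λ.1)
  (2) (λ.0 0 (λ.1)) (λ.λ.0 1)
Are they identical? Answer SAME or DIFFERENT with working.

Answer: DIFFERENT — A ⇓ λ.λ.λ.1, B ⇓ λ.λ.0 1

Reduction:
Term A:
  start: (λ.(λ.1) ((λ.0) ((λ.0) 0)) (λ.1) (λ.λ.2)) (λ.λ.1)
  step 1: (λ.λ.λ.1) ((λ.0) ((λ.0) (λ.λ.1))) (λ.λ.λ.1) (λ.λ.λ.λ.1)
  step 2: (λ.λ.1) (λ.λ.λ.1) (λ.λ.λ.λ.1)
  step 3: (λ.λ.λ.λ.1) (λ.λ.λ.λ.1)
  step 4: λ.λ.λ.1

Term B:
  start: (λ.0 0 (λ.1)) (λ.λ.0 1)
  step 1: (λ.λ.0 1) (λ.λ.0 1) (λ.λ.λ.0 1)
  step 2: (λ.0 (λ.λ.0 1)) (λ.λ.λ.0 1)
  step 3: (λ.λ.λ.0 1) (λ.λ.0 1)
  step 4: λ.λ.0 1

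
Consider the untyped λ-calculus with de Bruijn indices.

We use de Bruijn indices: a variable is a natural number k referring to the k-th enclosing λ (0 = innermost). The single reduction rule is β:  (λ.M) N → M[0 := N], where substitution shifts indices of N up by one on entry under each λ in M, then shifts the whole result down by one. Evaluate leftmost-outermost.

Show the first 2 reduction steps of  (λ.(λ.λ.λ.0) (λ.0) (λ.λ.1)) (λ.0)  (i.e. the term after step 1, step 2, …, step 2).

Answer: after 2 steps: (λ.λ.0) (λ.λ.1)

Reduction:
  start: (λ.(λ.λ.λ.0) (λ.0) (λ.λ.1)) (λ.0)
  →1  (λ.λ.λ.0) (λ.0) (λ.λ.1)
  →2  (λ.λ.0) (λ.λ.1)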